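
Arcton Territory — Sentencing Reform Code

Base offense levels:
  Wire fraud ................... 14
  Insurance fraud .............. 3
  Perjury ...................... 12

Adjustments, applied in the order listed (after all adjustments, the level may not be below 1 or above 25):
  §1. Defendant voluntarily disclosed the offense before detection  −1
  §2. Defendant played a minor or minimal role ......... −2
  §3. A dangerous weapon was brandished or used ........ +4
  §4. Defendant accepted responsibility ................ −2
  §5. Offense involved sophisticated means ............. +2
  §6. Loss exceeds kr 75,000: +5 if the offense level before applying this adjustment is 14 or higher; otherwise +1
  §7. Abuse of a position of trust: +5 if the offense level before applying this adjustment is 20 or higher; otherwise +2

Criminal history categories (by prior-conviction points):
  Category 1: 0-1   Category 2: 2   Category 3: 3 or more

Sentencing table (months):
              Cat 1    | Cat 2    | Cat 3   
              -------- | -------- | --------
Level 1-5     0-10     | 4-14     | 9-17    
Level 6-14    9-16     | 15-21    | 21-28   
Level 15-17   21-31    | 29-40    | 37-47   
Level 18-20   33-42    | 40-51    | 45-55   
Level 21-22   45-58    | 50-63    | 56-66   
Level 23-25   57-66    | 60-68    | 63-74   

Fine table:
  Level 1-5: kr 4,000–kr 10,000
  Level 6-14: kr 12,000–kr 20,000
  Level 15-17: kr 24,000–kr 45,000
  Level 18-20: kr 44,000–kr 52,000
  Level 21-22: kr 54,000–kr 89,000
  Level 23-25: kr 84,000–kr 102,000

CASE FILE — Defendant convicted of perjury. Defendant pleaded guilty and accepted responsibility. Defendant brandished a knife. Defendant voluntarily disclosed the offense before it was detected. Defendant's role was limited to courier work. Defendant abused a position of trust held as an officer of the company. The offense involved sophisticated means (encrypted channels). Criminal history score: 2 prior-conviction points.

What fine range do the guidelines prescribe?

Base offense level for perjury: 12.
§1 applies: 12 − 1 = 11.
§2 applies: 11 − 2 = 9.
§3 applies: 9 + 4 = 13.
§4 applies: 13 − 2 = 11.
§5 applies: 11 + 2 = 13.
§7 applies (level before this adjustment is 13 < 20, so +2): 13 + 2 = 15.
Final offense level: 15.
Level 15 falls in the 15-17 band.
Fine table: Level 15-17 → kr 24,000–kr 45,000.

kr 24,000–kr 45,000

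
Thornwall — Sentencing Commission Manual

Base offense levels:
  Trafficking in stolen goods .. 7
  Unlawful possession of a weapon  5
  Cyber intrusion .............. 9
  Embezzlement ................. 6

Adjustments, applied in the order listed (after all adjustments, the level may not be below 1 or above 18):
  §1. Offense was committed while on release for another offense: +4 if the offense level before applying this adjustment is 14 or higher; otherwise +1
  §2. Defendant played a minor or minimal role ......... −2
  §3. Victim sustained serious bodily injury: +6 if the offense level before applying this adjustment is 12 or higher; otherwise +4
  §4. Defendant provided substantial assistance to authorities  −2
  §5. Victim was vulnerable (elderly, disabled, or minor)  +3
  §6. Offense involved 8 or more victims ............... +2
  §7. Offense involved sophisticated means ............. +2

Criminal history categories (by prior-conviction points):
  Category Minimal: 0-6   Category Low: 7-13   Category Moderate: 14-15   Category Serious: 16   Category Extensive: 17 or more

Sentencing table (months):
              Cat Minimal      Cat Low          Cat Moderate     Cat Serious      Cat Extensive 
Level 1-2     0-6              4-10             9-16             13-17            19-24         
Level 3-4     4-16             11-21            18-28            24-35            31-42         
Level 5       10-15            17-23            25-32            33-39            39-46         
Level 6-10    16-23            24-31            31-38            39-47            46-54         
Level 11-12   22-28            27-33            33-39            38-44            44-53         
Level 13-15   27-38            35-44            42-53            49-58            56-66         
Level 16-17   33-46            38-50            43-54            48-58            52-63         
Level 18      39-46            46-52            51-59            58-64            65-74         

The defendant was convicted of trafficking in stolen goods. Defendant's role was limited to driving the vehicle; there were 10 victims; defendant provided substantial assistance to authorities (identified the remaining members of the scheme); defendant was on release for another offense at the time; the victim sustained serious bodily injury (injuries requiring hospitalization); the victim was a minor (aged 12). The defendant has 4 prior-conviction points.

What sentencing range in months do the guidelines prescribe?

Base offense level for trafficking in stolen goods: 7.
§1 applies (level before this adjustment is 7 < 14, so +1): 7 + 1 = 8.
§2 applies: 8 − 2 = 6.
§3 applies (level before this adjustment is 6 < 12, so +4): 6 + 4 = 10.
§4 applies: 10 − 2 = 8.
§5 applies: 8 + 3 = 11.
§6 applies: 11 + 2 = 13.
§7 does not apply.
Final offense level: 13.
Criminal history: 4 prior points → Category Minimal (0-6).
Level 13 falls in the 13-15 band.
Grid: Level 13-15 × Category Minimal = 27-38 months.

27-38 months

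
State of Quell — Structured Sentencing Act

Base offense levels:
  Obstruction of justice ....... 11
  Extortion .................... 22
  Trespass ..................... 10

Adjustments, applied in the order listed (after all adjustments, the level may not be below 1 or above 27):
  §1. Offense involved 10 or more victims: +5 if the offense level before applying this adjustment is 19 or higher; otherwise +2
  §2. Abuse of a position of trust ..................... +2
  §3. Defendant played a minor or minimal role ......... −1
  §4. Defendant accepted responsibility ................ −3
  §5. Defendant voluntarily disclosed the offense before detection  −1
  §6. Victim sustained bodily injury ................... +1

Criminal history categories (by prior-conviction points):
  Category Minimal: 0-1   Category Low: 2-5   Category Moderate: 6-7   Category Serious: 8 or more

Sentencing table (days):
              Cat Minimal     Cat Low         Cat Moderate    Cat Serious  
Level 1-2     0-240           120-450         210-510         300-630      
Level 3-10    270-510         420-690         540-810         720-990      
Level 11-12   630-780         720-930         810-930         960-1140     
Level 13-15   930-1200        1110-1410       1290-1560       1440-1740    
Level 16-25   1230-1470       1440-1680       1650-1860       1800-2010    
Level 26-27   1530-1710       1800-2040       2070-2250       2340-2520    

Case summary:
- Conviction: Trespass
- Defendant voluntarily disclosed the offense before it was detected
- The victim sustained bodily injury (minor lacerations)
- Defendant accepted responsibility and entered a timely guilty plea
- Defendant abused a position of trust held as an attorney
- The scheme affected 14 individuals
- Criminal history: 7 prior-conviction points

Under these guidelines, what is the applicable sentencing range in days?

810-930 days

Base offense level for trespass: 10.
§1 applies (level before this adjustment is 10 < 19, so +2): 10 + 2 = 12.
§2 applies: 12 + 2 = 14.
§3 does not apply.
§4 applies: 14 − 3 = 11.
§5 applies: 11 − 1 = 10.
§6 applies: 10 + 1 = 11.
Final offense level: 11.
Criminal history: 7 prior points → Category Moderate (6-7).
Level 11 falls in the 11-12 band.
Grid: Level 11-12 × Category Moderate = 810-930 days.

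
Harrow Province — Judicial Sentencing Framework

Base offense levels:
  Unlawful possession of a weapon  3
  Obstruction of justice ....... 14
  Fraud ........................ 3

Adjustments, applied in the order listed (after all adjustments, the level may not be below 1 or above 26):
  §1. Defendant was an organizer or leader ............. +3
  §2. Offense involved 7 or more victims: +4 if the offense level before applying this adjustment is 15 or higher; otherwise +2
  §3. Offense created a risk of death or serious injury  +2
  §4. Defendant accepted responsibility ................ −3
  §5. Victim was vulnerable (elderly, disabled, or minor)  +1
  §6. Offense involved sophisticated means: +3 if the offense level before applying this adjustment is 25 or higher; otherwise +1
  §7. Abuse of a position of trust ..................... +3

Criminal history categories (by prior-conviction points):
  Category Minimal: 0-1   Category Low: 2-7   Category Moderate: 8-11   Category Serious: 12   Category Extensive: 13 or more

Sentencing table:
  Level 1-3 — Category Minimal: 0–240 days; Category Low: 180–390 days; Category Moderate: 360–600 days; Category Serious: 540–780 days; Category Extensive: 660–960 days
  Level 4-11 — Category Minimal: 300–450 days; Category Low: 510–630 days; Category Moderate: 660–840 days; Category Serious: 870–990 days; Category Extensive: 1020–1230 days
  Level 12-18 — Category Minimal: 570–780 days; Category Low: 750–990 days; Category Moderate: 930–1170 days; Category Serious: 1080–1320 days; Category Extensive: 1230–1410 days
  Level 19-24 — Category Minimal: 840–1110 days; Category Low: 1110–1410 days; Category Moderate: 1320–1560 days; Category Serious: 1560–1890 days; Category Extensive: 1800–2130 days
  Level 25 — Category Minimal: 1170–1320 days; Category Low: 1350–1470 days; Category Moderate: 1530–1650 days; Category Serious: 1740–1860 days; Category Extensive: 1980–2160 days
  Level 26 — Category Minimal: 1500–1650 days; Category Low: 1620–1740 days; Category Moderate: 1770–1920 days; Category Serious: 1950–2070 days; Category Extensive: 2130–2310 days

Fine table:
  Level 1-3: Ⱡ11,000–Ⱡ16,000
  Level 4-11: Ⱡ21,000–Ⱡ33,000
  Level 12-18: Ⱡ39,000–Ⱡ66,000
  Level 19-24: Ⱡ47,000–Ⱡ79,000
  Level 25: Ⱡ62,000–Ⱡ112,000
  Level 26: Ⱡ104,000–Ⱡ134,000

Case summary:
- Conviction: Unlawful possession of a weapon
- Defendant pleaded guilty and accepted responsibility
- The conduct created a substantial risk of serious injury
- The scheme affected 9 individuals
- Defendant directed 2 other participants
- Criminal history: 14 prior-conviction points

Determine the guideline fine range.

Ⱡ21,000–Ⱡ33,000

Base offense level for unlawful possession of a weapon: 3.
§1 applies: 3 + 3 = 6.
§2 applies (level before this adjustment is 6 < 15, so +2): 6 + 2 = 8.
§3 applies: 8 + 2 = 10.
§4 applies: 10 − 3 = 7.
§5 does not apply.
§7 does not apply.
Final offense level: 7.
Level 7 falls in the 4-11 band.
Fine table: Level 4-11 → Ⱡ21,000–Ⱡ33,000.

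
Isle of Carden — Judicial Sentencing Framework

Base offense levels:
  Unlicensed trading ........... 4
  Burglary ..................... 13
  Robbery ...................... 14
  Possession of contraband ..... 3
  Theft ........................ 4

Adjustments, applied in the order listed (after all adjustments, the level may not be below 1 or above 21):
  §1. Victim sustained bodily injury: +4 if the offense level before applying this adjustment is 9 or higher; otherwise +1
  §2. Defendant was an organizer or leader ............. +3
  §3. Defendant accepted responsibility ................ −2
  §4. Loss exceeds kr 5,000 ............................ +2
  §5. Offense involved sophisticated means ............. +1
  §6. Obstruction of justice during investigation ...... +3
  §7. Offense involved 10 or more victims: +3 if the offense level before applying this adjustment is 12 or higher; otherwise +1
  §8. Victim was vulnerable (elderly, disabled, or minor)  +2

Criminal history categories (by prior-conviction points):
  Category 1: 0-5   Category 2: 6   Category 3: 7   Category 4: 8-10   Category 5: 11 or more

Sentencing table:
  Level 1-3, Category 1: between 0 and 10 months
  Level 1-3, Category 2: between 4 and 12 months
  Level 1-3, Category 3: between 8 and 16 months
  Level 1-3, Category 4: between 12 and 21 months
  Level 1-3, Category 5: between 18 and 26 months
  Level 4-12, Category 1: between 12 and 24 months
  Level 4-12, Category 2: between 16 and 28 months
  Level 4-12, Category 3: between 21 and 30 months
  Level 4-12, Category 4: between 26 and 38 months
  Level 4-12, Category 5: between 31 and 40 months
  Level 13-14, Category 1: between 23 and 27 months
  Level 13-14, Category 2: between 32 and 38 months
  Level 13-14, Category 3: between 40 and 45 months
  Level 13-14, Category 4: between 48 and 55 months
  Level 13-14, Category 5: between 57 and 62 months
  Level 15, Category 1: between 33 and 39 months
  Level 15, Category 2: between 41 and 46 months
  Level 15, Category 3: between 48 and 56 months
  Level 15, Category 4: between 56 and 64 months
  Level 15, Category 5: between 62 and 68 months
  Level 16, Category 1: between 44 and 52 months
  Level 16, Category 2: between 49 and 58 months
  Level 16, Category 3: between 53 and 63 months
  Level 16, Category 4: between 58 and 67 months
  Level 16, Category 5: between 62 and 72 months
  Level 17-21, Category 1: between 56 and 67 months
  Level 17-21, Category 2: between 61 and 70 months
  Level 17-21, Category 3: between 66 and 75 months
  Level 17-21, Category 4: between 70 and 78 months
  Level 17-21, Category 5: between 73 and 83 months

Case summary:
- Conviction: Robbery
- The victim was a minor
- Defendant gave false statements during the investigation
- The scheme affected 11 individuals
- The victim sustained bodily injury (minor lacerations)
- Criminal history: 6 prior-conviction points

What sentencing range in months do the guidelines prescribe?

61-70 months

Base offense level for robbery: 14.
§1 applies (level before this adjustment is 14 ≥ 9, so +4): 14 + 4 = 18.
§2 does not apply.
§3 does not apply.
§4 does not apply.
§5 does not apply.
§6 applies: 18 + 3 = 21.
§7 applies (level before this adjustment is 21 ≥ 12, so +3): 21 + 3 = 24.
§8 applies: 24 + 2 = 26.
Level 26 exceeds the maximum of 21; capped at 21.
Final offense level: 21.
Criminal history: 6 prior points → Category 2 (6).
Level 21 falls in the 17-21 band.
Grid: Level 17-21 × Category 2 = 61-70 months.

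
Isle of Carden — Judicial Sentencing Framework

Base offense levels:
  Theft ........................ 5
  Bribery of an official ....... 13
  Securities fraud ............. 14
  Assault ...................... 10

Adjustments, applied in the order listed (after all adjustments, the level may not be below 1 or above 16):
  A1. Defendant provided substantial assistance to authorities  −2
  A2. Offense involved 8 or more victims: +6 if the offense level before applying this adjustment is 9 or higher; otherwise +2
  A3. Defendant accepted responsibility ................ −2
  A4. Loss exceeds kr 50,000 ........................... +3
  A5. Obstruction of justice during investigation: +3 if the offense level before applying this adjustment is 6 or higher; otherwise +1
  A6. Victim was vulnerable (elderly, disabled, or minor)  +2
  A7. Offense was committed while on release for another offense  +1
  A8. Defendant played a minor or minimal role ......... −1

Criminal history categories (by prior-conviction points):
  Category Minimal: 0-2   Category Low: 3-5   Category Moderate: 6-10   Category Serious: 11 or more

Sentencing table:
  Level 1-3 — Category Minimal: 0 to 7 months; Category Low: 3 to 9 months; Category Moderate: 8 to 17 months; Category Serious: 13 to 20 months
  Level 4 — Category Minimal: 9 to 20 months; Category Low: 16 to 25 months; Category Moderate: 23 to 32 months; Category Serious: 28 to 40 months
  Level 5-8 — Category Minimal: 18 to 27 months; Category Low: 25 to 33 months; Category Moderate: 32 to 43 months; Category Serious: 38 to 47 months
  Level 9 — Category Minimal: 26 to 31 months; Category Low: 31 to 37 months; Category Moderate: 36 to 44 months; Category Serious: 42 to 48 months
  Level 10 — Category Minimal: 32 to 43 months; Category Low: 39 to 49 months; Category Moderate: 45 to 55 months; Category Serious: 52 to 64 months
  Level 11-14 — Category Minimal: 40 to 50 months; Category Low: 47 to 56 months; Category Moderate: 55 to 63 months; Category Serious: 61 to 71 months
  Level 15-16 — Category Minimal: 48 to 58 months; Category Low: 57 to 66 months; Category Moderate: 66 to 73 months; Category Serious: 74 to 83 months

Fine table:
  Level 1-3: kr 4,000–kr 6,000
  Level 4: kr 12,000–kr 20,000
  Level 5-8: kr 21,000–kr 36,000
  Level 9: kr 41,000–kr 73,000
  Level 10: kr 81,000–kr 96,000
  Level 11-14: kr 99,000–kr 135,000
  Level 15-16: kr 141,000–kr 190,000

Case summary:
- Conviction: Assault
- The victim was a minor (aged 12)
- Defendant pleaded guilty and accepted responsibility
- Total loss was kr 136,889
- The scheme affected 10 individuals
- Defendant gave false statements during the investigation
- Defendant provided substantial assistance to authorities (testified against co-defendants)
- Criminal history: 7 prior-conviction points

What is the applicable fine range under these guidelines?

kr 141,000–kr 190,000

Base offense level for assault: 10.
A1 applies: 10 − 2 = 8.
A2 applies (level before this adjustment is 8 < 9, so +2): 8 + 2 = 10.
A3 applies: 10 − 2 = 8.
A4 applies: 8 + 3 = 11.
A5 applies (level before this adjustment is 11 ≥ 6, so +3): 11 + 3 = 14.
A6 applies: 14 + 2 = 16.
A7 does not apply.
Final offense level: 16.
Level 16 falls in the 15-16 band.
Fine table: Level 15-16 → kr 141,000–kr 190,000.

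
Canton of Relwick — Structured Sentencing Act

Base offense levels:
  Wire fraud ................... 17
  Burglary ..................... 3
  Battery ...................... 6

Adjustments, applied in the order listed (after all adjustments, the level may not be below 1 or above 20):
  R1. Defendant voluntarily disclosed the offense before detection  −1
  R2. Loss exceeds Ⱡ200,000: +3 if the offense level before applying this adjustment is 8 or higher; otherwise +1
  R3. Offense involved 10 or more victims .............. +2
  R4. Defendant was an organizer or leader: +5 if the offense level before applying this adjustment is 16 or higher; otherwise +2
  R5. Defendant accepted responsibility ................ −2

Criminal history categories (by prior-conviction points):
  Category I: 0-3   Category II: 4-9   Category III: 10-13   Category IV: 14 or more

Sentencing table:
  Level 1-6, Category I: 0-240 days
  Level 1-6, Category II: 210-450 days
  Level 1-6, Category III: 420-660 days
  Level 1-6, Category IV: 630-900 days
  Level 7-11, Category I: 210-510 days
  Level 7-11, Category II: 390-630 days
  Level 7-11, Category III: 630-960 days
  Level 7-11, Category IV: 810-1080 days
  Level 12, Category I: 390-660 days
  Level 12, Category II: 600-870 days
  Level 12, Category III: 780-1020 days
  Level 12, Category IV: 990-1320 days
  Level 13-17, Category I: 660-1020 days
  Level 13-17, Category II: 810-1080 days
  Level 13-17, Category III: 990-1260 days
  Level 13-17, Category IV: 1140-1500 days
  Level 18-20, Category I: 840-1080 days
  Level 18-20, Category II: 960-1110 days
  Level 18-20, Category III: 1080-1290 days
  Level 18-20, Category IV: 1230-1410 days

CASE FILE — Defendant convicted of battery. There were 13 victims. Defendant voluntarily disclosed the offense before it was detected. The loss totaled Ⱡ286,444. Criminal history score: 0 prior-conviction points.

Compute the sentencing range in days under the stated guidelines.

Base offense level for battery: 6.
R1 applies: 6 − 1 = 5.
R2 applies (level before this adjustment is 5 < 8, so +1): 5 + 1 = 6.
R3 applies: 6 + 2 = 8.
R4 does not apply.
R5 does not apply.
Final offense level: 8.
Criminal history: 0 prior points → Category I (0-3).
Level 8 falls in the 7-11 band.
Grid: Level 7-11 × Category I = 210-510 days.

210-510 days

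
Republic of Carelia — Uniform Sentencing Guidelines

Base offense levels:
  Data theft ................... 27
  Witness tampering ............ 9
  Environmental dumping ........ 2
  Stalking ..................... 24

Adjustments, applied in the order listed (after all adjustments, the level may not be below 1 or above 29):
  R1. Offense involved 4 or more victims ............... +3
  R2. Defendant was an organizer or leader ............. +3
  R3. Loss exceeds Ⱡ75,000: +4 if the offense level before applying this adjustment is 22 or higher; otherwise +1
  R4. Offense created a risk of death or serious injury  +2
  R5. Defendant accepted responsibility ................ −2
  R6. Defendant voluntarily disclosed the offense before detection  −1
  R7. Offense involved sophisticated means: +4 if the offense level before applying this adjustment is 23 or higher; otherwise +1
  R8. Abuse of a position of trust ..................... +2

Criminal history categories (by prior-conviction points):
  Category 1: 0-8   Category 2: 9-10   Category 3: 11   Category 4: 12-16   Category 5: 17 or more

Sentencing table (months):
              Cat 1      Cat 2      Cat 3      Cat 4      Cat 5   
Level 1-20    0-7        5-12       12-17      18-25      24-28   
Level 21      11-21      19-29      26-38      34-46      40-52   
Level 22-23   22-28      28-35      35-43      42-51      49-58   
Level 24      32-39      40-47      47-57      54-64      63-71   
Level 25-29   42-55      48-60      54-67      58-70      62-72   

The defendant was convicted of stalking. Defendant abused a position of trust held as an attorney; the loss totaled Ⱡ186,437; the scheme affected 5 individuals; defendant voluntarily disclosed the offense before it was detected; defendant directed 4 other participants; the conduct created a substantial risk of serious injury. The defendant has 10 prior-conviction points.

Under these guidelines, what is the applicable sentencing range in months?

Base offense level for stalking: 24.
R1 applies: 24 + 3 = 27.
R2 applies: 27 + 3 = 30.
R3 applies (level before this adjustment is 30 ≥ 22, so +4): 30 + 4 = 34.
R4 applies: 34 + 2 = 36.
R6 applies: 36 − 1 = 35.
R7 does not apply.
R8 applies: 35 + 2 = 37.
Level 37 exceeds the maximum of 29; capped at 29.
Final offense level: 29.
Criminal history: 10 prior points → Category 2 (9-10).
Level 29 falls in the 25-29 band.
Grid: Level 25-29 × Category 2 = 48-60 months.

48-60 months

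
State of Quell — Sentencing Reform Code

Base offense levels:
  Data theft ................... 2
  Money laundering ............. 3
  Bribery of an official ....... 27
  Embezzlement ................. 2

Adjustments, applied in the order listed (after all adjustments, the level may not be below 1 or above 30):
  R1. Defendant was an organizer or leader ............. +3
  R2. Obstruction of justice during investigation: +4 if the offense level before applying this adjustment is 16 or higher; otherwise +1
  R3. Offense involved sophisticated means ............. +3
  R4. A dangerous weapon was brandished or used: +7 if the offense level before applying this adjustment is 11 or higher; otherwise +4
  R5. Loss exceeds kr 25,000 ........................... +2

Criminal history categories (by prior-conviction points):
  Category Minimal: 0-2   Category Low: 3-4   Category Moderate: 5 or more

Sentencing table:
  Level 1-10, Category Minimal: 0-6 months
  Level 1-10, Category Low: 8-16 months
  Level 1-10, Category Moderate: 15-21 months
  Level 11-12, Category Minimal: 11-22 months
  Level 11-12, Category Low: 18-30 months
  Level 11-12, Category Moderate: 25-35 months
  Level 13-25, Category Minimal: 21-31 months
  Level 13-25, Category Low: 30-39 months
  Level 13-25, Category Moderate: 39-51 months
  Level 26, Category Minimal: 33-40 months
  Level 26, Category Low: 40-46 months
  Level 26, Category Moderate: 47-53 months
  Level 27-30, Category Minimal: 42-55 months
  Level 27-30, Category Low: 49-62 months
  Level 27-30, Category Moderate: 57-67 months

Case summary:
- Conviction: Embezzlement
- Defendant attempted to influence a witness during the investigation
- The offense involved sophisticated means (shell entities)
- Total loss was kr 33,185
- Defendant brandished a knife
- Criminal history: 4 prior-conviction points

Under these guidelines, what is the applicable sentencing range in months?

18-30 months

Base offense level for embezzlement: 2.
R1 does not apply.
R2 applies (level before this adjustment is 2 < 16, so +1): 2 + 1 = 3.
R3 applies: 3 + 3 = 6.
R4 applies (level before this adjustment is 6 < 11, so +4): 6 + 4 = 10.
R5 applies: 10 + 2 = 12.
Final offense level: 12.
Criminal history: 4 prior points → Category Low (3-4).
Level 12 falls in the 11-12 band.
Grid: Level 11-12 × Category Low = 18-30 months.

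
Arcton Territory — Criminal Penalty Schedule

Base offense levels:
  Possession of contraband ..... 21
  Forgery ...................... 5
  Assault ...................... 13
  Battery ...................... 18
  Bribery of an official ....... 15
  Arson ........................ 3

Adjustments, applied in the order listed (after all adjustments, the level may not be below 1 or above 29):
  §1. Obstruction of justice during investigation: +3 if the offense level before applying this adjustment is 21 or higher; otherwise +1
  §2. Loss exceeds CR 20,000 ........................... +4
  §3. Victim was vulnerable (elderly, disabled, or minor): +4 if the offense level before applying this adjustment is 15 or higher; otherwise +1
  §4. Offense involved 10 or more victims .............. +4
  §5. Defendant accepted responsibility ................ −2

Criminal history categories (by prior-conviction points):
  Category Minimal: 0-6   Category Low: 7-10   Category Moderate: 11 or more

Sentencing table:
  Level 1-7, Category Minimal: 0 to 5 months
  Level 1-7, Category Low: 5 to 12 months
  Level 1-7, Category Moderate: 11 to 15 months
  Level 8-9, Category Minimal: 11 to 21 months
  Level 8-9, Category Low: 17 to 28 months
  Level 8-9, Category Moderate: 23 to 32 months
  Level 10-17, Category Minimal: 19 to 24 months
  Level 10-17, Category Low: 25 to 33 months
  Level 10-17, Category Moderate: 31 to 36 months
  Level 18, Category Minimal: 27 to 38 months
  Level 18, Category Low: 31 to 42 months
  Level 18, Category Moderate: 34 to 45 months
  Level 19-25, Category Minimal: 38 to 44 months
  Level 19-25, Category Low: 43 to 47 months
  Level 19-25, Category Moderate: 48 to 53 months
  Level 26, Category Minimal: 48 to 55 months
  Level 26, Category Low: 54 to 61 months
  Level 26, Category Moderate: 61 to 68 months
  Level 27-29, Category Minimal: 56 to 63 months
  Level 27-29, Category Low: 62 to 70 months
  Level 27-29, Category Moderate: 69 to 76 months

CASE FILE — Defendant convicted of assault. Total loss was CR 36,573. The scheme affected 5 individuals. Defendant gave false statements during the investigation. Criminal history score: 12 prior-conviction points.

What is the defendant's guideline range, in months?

Base offense level for assault: 13.
§1 applies (level before this adjustment is 13 < 21, so +1): 13 + 1 = 14.
§2 applies: 14 + 4 = 18.
§3 does not apply.
Final offense level: 18.
Criminal history: 12 prior points → Category Moderate (11+).
Level 18 falls in the 18 band.
Grid: Level 18 × Category Moderate = 34-45 months.

34-45 months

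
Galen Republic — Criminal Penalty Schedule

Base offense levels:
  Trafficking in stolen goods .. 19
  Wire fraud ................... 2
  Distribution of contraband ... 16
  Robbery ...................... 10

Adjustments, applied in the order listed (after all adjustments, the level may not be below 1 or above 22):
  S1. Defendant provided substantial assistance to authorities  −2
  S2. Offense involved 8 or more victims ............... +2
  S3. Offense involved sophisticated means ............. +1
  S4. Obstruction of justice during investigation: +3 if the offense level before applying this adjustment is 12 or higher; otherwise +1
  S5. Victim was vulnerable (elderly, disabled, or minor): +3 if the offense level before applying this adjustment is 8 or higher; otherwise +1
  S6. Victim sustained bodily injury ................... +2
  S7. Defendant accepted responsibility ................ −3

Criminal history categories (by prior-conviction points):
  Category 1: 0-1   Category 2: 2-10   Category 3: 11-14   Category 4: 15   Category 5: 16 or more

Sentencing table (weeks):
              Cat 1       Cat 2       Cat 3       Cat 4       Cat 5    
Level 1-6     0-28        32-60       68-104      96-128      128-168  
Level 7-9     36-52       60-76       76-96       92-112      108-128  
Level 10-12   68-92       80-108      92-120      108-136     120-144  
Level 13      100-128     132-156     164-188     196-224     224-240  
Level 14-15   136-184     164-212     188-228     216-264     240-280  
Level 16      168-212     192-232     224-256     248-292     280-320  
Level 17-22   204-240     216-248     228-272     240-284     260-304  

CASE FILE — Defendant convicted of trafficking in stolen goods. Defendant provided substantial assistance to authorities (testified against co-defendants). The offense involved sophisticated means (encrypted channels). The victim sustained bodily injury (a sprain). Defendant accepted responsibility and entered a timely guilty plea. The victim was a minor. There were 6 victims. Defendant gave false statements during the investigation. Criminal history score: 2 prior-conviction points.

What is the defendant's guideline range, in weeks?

216-248 weeks

Base offense level for trafficking in stolen goods: 19.
S1 applies: 19 − 2 = 17.
S3 applies: 17 + 1 = 18.
S4 applies (level before this adjustment is 18 ≥ 12, so +3): 18 + 3 = 21.
S5 applies (level before this adjustment is 21 ≥ 8, so +3): 21 + 3 = 24.
S6 applies: 24 + 2 = 26.
S7 applies: 26 − 3 = 23.
Level 23 exceeds the maximum of 22; capped at 22.
Final offense level: 22.
Criminal history: 2 prior points → Category 2 (2-10).
Level 22 falls in the 17-22 band.
Grid: Level 17-22 × Category 2 = 216-248 weeks.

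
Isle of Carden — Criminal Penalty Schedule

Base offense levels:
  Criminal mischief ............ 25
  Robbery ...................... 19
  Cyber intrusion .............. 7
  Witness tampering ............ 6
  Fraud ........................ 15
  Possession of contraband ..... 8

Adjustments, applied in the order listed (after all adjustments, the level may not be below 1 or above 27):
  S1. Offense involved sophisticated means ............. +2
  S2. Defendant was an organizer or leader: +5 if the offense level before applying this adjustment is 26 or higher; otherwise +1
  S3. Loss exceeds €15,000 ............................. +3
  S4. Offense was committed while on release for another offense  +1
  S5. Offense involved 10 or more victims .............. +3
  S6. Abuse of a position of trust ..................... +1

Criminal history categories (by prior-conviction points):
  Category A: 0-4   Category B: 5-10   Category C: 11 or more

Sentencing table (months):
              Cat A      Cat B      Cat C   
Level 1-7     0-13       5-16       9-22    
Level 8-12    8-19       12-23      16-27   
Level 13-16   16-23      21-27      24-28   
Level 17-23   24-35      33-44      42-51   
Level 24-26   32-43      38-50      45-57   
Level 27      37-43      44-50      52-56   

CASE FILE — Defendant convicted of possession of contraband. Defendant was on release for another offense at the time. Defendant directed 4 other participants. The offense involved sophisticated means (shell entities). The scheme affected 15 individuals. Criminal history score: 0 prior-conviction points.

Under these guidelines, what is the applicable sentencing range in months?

16-23 months

Base offense level for possession of contraband: 8.
S1 applies: 8 + 2 = 10.
S2 applies (level before this adjustment is 10 < 26, so +1): 10 + 1 = 11.
S3 does not apply.
S4 applies: 11 + 1 = 12.
S5 applies: 12 + 3 = 15.
Final offense level: 15.
Criminal history: 0 prior points → Category A (0-4).
Level 15 falls in the 13-16 band.
Grid: Level 13-16 × Category A = 16-23 months.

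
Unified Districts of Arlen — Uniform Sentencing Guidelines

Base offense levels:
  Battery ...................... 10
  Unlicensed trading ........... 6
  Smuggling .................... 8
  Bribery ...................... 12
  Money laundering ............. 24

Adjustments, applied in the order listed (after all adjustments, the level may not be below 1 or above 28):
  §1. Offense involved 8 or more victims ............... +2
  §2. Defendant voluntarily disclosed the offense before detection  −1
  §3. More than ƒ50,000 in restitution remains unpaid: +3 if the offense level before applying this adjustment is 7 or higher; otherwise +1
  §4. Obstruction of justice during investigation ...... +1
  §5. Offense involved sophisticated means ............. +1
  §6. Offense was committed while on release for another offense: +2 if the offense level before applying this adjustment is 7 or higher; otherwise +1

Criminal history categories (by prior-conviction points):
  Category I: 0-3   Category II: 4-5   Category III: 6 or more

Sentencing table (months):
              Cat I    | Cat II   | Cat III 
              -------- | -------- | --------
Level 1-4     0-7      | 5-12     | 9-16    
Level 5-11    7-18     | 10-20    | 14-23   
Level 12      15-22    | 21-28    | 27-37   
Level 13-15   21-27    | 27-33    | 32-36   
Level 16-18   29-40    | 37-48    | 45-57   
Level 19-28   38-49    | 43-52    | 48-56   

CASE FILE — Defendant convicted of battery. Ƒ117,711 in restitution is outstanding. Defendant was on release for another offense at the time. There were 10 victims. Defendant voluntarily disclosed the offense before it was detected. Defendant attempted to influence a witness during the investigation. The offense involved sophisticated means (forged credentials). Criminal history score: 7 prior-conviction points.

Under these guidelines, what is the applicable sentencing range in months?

45-57 months

Base offense level for battery: 10.
§1 applies: 10 + 2 = 12.
§2 applies: 12 − 1 = 11.
§3 applies (level before this adjustment is 11 ≥ 7, so +3): 11 + 3 = 14.
§4 applies: 14 + 1 = 15.
§5 applies: 15 + 1 = 16.
§6 applies (level before this adjustment is 16 ≥ 7, so +2): 16 + 2 = 18.
Final offense level: 18.
Criminal history: 7 prior points → Category III (6+).
Level 18 falls in the 16-18 band.
Grid: Level 16-18 × Category III = 45-57 months.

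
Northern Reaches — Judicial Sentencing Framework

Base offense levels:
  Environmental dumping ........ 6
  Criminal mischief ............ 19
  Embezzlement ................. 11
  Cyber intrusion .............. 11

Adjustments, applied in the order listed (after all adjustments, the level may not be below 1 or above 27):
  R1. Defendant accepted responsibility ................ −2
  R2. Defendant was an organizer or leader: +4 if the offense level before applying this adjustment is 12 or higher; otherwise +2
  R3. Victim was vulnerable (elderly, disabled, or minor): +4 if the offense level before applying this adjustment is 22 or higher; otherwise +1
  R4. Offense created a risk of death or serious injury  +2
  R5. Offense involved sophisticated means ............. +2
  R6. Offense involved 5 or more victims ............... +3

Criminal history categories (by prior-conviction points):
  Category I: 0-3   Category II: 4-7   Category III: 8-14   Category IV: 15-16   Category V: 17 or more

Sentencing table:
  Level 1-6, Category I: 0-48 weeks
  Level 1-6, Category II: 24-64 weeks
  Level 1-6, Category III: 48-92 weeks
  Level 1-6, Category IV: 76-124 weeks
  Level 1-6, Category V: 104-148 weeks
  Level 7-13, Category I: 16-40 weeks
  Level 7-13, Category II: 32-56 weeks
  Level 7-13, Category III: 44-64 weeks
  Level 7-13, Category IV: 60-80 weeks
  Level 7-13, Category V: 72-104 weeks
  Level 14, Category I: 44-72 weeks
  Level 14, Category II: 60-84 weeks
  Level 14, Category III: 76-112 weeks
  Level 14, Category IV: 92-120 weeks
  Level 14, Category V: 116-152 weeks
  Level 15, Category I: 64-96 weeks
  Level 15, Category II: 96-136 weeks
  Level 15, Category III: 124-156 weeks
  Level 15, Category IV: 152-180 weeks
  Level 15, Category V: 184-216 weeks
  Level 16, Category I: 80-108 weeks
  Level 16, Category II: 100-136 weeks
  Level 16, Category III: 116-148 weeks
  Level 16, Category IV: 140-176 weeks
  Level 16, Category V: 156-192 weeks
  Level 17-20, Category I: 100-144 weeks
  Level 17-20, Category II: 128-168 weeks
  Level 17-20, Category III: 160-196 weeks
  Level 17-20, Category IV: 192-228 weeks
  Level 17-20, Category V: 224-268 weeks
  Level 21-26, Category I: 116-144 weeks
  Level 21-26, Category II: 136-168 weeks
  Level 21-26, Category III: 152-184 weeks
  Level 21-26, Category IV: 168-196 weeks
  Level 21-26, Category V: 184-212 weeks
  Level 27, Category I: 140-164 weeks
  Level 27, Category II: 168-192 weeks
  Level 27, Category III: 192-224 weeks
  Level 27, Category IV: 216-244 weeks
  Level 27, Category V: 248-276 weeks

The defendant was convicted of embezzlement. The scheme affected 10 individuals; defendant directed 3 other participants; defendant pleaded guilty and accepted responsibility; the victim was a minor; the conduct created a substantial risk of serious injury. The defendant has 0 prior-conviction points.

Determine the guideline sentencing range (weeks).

Base offense level for embezzlement: 11.
R1 applies: 11 − 2 = 9.
R2 applies (level before this adjustment is 9 < 12, so +2): 9 + 2 = 11.
R3 applies (level before this adjustment is 11 < 22, so +1): 11 + 1 = 12.
R4 applies: 12 + 2 = 14.
R5 does not apply.
R6 applies: 14 + 3 = 17.
Final offense level: 17.
Criminal history: 0 prior points → Category I (0-3).
Level 17 falls in the 17-20 band.
Grid: Level 17-20 × Category I = 100-144 weeks.

100-144 weeks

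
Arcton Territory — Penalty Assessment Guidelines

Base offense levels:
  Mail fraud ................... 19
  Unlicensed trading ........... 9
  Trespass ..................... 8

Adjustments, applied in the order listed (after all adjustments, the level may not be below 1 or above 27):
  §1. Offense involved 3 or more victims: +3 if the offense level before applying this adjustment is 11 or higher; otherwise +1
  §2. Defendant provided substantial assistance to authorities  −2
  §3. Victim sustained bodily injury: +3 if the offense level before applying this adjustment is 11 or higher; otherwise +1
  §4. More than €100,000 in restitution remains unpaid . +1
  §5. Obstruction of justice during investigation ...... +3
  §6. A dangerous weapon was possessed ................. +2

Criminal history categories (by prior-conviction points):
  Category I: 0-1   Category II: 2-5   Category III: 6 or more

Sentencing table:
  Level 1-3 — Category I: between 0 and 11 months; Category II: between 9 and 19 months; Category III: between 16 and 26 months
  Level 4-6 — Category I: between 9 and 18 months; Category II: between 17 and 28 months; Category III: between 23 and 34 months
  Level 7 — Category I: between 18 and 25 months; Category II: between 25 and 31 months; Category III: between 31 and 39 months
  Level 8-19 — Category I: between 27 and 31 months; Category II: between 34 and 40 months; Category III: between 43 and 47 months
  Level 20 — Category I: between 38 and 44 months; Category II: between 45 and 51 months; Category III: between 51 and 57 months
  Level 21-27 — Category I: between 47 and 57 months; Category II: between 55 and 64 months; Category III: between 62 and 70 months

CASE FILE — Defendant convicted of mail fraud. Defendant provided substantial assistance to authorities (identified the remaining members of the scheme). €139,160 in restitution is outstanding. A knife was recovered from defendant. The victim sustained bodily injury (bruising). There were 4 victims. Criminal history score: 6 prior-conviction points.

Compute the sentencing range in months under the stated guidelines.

62-70 months

Base offense level for mail fraud: 19.
§1 applies (level before this adjustment is 19 ≥ 11, so +3): 19 + 3 = 22.
§2 applies: 22 − 2 = 20.
§3 applies (level before this adjustment is 20 ≥ 11, so +3): 20 + 3 = 23.
§4 applies: 23 + 1 = 24.
§5 does not apply.
§6 applies: 24 + 2 = 26.
Final offense level: 26.
Criminal history: 6 prior points → Category III (6+).
Level 26 falls in the 21-27 band.
Grid: Level 21-27 × Category III = 62-70 months.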